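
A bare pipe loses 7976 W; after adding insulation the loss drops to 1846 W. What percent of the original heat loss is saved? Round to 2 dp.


Savings = ((7976-1846)/7976)*100 = 76.86 %

76.86 %


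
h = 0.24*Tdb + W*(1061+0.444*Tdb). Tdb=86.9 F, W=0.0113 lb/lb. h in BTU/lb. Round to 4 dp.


h = 0.24*86.9 + 0.0113*(1061+0.444*86.9) = 33.2813 BTU/lb

33.2813 BTU/lb


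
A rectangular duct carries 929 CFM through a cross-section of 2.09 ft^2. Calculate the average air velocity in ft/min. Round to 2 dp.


V = 929 / 2.09 = 444.50 ft/min

444.50 ft/min


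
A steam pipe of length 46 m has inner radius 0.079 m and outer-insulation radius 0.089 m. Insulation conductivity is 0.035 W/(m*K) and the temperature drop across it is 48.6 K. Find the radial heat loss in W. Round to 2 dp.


Q = 2*pi*0.035*46*48.6/ln(0.089/0.079) = 4124.84 W

4124.84 W


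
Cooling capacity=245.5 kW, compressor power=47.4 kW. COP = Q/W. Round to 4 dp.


COP = 245.5 / 47.4 = 5.1793

5.1793


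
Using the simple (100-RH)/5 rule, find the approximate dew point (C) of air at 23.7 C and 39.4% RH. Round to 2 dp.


Td = 23.7 - (100-39.4)/5 = 11.58 C

11.58 C


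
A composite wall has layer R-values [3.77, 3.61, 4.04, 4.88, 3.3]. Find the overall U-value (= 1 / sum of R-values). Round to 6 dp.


R_total = 3.77 + 3.61 + 4.04 + 4.88 + 3.3 = 19.60
U = 1/19.60 = 0.051020

0.051020


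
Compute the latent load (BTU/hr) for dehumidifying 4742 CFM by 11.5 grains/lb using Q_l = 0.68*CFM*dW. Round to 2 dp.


Q = 0.68 * 4742 * 11.5 = 37082.44 BTU/hr

37082.44 BTU/hr


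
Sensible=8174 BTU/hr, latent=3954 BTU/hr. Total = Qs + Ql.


Qt = 8174 + 3954 = 12128 BTU/hr

12128 BTU/hr


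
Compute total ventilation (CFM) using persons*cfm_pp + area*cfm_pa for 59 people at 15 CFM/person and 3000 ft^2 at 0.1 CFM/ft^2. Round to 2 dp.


Total = 59*15 + 3000*0.1 = 1185.00 CFM

1185.00 CFM


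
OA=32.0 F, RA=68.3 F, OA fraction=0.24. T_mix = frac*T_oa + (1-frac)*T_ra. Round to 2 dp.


T_mix = 0.24*32.0 + 0.76*68.3 = 59.59 F

59.59 F


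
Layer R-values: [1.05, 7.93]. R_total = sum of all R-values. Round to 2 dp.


R_total = 1.05 + 7.93 = 8.98

8.98


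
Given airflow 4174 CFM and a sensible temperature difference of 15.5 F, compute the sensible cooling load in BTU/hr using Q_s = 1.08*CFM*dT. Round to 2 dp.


Q = 1.08 * 4174 * 15.5 = 69872.76 BTU/hr

69872.76 BTU/hr


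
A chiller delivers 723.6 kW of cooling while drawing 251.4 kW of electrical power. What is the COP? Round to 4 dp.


COP = 723.6 / 251.4 = 2.8783

2.8783


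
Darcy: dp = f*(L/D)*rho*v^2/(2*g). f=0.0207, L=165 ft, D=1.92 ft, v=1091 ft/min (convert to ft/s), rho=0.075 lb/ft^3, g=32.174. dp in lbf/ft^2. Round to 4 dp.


v_fps = 1091/60 = 18.1833 ft/s
dp = 0.0207*(165/1.92)*0.075*18.1833^2/(2*32.174) = 0.6855 lbf/ft^2

0.6855 lbf/ft^2


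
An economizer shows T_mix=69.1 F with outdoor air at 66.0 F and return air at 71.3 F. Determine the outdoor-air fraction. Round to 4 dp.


frac = (69.1 - 71.3) / (66.0 - 71.3) = 0.4151

0.4151


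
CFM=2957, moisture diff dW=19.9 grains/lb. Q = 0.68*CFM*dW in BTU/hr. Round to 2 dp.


Q = 0.68 * 2957 * 19.9 = 40014.12 BTU/hr

40014.12 BTU/hr


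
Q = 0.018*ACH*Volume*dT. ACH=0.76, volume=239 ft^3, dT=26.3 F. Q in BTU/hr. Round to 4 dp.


Q = 0.018 * 0.76 * 239 * 26.3 = 85.9884 BTU/hr

85.9884 BTU/hr


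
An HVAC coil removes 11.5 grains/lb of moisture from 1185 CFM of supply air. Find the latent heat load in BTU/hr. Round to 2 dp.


Q = 0.68 * 1185 * 11.5 = 9266.70 BTU/hr

9266.70 BTU/hr


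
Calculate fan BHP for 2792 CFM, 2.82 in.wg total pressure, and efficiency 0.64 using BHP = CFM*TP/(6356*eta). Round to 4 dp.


BHP = 2792 * 2.82 / (6356 * 0.64) = 1.9355 hp

1.9355 hp


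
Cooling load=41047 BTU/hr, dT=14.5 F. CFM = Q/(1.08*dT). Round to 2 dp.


CFM = 41047 / (1.08 * 14.5) = 2621.14

2621.14 CFM


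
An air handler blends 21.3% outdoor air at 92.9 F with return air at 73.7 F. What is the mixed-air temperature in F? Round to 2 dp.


T_mix = 73.7 + (21.3/100)*(92.9-73.7) = 77.79 F

77.79 F


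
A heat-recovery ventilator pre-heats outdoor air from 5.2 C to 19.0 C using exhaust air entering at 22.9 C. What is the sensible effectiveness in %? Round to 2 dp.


eff = (19.0-5.2)/(22.9-5.2)*100 = 77.97 %

77.97 %


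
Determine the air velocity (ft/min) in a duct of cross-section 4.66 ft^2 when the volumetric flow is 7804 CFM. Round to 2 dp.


V = 7804 / 4.66 = 1674.68 ft/min

1674.68 ft/min


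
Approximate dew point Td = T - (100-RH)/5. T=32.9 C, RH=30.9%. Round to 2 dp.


Td = 32.9 - (100-30.9)/5 = 19.08 C

19.08 C


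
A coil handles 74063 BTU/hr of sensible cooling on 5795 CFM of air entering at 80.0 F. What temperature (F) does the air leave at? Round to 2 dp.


dT = 74063/(1.08*5795) = 11.8338
T_leave = 80.0 - 11.8338 = 68.17 F

68.17 F


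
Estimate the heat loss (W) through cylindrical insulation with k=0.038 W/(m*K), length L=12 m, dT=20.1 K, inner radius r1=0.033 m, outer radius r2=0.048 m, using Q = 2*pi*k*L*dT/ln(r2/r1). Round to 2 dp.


Q = 2*pi*0.038*12*20.1/ln(0.048/0.033) = 153.70 W

153.70 W


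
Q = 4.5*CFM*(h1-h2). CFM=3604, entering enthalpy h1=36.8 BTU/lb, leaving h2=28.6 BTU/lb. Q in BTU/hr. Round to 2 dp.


Q = 4.5 * 3604 * (36.8 - 28.6) = 132987.60 BTU/hr

132987.60 BTU/hr


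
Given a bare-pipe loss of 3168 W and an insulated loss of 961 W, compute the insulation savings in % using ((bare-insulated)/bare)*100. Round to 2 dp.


Savings = ((3168-961)/3168)*100 = 69.67 %

69.67 %


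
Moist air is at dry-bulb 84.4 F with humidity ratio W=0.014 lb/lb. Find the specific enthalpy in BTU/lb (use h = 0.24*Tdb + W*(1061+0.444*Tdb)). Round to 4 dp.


h = 0.24*84.4 + 0.014*(1061+0.444*84.4) = 35.6346 BTU/lb

35.6346 BTU/lb


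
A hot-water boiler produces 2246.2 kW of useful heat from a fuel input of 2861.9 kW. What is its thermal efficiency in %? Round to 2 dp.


eta = (2246.2/2861.9)*100 = 78.49 %

78.49 %


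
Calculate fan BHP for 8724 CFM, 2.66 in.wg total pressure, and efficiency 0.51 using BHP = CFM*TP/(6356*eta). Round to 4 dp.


BHP = 8724 * 2.66 / (6356 * 0.51) = 7.1588 hp

7.1588 hp


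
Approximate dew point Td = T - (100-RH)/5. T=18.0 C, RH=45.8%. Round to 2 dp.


Td = 18.0 - (100-45.8)/5 = 7.16 C

7.16 C


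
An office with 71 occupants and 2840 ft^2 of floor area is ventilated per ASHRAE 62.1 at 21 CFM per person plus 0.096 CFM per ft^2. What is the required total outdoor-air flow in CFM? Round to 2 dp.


Total = 71*21 + 2840*0.096 = 1763.64 CFM

1763.64 CFM


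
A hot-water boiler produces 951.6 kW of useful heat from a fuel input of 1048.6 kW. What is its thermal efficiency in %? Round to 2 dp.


eta = (951.6/1048.6)*100 = 90.75 %

90.75 %


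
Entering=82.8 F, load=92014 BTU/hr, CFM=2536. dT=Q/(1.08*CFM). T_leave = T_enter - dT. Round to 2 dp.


dT = 92014/(1.08*2536) = 33.5955
T_leave = 82.8 - 33.5955 = 49.20 F

49.20 F


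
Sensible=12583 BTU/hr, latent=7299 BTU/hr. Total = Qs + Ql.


Qt = 12583 + 7299 = 19882 BTU/hr

19882 BTU/hr


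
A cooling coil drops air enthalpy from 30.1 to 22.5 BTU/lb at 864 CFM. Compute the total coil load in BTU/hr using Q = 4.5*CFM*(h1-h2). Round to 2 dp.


Q = 4.5 * 864 * (30.1 - 22.5) = 29548.80 BTU/hr

29548.80 BTU/hr


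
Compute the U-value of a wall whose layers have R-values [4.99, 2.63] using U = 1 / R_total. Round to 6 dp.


R_total = 4.99 + 2.63 = 7.62
U = 1/7.62 = 0.131234

0.131234


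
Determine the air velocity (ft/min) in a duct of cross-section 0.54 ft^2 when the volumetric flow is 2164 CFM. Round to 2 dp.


V = 2164 / 0.54 = 4007.41 ft/min

4007.41 ft/min


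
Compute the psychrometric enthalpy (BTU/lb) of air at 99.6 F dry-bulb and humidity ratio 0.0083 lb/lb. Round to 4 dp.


h = 0.24*99.6 + 0.0083*(1061+0.444*99.6) = 33.0773 BTU/lb

33.0773 BTU/lb


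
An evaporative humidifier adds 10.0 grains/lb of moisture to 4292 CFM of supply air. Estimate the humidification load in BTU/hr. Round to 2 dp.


Q = 0.68 * 4292 * 10.0 = 29185.60 BTU/hr

29185.60 BTU/hr


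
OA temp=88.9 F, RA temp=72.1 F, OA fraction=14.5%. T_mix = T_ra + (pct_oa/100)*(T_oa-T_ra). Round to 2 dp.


T_mix = 72.1 + (14.5/100)*(88.9-72.1) = 74.54 F

74.54 F


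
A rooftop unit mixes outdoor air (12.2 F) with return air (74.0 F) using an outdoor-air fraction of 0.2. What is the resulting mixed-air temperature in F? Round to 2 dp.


T_mix = 0.2*12.2 + 0.8*74.0 = 61.64 F

61.64 F


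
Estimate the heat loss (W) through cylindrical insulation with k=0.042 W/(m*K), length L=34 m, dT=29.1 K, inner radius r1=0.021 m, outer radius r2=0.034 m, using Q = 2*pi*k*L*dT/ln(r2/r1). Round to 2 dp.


Q = 2*pi*0.042*34*29.1/ln(0.034/0.021) = 541.88 W

541.88 W


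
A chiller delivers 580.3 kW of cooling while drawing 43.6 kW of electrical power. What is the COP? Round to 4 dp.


COP = 580.3 / 43.6 = 13.3096

13.3096


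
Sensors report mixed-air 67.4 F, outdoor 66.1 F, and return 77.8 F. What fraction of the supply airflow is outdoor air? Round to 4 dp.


frac = (67.4 - 77.8) / (66.1 - 77.8) = 0.8889

0.8889


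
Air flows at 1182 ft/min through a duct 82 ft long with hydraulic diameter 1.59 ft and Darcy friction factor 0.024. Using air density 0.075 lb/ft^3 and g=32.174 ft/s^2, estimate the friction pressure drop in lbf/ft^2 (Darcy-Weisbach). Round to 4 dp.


v_fps = 1182/60 = 19.7 ft/s
dp = 0.024*(82/1.59)*0.075*19.7^2/(2*32.174) = 0.5599 lbf/ft^2

0.5599 lbf/ft^2


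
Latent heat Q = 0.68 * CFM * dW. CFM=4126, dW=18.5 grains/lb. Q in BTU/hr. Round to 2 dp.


Q = 0.68 * 4126 * 18.5 = 51905.08 BTU/hr

51905.08 BTU/hr


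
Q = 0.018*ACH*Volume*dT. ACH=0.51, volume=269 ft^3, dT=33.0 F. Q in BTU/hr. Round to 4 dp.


Q = 0.018 * 0.51 * 269 * 33.0 = 81.4909 BTU/hr

81.4909 BTU/hr


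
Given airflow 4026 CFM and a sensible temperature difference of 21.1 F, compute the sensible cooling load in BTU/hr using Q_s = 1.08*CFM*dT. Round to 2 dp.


Q = 1.08 * 4026 * 21.1 = 91744.49 BTU/hr

91744.49 BTU/hr


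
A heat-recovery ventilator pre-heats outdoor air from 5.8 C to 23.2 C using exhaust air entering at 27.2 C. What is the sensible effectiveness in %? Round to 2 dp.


eff = (23.2-5.8)/(27.2-5.8)*100 = 81.31 %

81.31 %


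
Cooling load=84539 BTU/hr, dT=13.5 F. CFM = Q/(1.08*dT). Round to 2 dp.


CFM = 84539 / (1.08 * 13.5) = 5798.29

5798.29 CFM


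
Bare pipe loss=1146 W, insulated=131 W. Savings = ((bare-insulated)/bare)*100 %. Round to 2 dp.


Savings = ((1146-131)/1146)*100 = 88.57 %

88.57 %


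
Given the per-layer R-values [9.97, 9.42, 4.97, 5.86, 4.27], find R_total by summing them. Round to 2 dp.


R_total = 9.97 + 9.42 + 4.97 + 5.86 + 4.27 = 34.49

34.49


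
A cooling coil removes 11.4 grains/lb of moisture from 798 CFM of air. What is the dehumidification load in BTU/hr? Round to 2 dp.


Q = 0.68 * 798 * 11.4 = 6186.10 BTU/hr

6186.10 BTU/hr


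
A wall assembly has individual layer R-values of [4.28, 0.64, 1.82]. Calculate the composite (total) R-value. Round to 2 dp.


R_total = 4.28 + 0.64 + 1.82 = 6.74

6.74


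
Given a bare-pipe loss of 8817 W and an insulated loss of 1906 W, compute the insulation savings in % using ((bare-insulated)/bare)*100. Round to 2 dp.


Savings = ((8817-1906)/8817)*100 = 78.38 %

78.38 %


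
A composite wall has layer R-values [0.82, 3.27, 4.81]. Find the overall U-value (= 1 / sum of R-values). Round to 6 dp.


R_total = 0.82 + 3.27 + 4.81 = 8.90
U = 1/8.90 = 0.112360

0.112360


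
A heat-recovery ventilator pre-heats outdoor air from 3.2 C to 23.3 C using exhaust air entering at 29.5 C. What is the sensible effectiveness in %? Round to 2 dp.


eff = (23.3-3.2)/(29.5-3.2)*100 = 76.43 %

76.43 %


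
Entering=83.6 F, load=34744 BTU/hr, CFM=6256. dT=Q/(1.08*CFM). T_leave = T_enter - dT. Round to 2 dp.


dT = 34744/(1.08*6256) = 5.1423
T_leave = 83.6 - 5.1423 = 78.46 F

78.46 F


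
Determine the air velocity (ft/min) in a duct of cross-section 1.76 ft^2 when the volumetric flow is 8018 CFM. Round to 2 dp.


V = 8018 / 1.76 = 4555.68 ft/min

4555.68 ft/min


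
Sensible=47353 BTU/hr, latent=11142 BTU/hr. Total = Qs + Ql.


Qt = 47353 + 11142 = 58495 BTU/hr

58495 BTU/hr


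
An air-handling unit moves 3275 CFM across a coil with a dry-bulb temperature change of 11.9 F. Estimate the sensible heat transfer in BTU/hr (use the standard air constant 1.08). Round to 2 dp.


Q = 1.08 * 3275 * 11.9 = 42090.30 BTU/hr

42090.30 BTU/hr


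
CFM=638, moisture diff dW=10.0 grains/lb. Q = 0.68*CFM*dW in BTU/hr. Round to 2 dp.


Q = 0.68 * 638 * 10.0 = 4338.40 BTU/hr

4338.40 BTU/hr


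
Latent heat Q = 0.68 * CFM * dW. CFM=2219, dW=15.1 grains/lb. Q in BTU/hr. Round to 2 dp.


Q = 0.68 * 2219 * 15.1 = 22784.69 BTU/hr

22784.69 BTU/hr


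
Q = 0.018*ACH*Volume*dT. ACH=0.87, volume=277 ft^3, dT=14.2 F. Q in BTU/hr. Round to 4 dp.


Q = 0.018 * 0.87 * 277 * 14.2 = 61.5970 BTU/hr

61.5970 BTU/hr


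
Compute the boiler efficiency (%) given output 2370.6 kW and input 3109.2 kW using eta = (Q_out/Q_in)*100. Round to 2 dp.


eta = (2370.6/3109.2)*100 = 76.24 %

76.24 %


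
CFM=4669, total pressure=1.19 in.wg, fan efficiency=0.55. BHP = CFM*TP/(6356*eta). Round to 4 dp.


BHP = 4669 * 1.19 / (6356 * 0.55) = 1.5894 hp

1.5894 hp


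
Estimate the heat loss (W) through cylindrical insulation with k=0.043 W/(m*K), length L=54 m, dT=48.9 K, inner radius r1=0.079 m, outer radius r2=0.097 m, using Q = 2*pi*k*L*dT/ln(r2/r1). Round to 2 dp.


Q = 2*pi*0.043*54*48.9/ln(0.097/0.079) = 3475.68 W

3475.68 W


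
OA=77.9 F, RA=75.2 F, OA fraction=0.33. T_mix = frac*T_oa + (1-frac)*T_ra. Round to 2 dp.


T_mix = 0.33*77.9 + 0.67*75.2 = 76.09 F

76.09 F


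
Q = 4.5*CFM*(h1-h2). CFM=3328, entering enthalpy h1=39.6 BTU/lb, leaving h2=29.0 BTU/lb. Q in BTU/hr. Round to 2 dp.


Q = 4.5 * 3328 * (39.6 - 29.0) = 158745.60 BTU/hr

158745.60 BTU/hr


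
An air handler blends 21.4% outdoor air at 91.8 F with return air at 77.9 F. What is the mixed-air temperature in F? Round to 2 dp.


T_mix = 77.9 + (21.4/100)*(91.8-77.9) = 80.87 F

80.87 F


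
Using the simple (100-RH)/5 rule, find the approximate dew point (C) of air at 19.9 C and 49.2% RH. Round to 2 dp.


Td = 19.9 - (100-49.2)/5 = 9.74 C

9.74 C


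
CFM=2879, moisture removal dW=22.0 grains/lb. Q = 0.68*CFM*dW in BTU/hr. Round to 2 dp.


Q = 0.68 * 2879 * 22.0 = 43069.84 BTU/hr

43069.84 BTU/hr


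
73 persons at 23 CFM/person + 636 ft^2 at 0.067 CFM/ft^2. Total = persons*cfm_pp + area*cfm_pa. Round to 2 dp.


Total = 73*23 + 636*0.067 = 1721.61 CFM

1721.61 CFM


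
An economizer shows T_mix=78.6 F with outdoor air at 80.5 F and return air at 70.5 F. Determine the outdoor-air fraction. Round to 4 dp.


frac = (78.6 - 70.5) / (80.5 - 70.5) = 0.8100

0.8100


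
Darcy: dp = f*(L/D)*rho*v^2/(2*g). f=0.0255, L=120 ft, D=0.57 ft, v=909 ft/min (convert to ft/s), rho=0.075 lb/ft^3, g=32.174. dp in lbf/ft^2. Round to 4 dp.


v_fps = 909/60 = 15.15 ft/s
dp = 0.0255*(120/0.57)*0.075*15.15^2/(2*32.174) = 1.4361 lbf/ft^2

1.4361 lbf/ft^2


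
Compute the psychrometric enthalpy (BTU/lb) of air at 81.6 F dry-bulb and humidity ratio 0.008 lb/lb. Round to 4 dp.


h = 0.24*81.6 + 0.008*(1061+0.444*81.6) = 28.3618 BTU/lb

28.3618 BTU/lb


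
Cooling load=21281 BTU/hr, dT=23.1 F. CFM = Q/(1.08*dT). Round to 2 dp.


CFM = 21281 / (1.08 * 23.1) = 853.01

853.01 CFM


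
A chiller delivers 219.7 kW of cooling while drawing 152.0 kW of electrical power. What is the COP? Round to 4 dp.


COP = 219.7 / 152.0 = 1.4454

1.4454


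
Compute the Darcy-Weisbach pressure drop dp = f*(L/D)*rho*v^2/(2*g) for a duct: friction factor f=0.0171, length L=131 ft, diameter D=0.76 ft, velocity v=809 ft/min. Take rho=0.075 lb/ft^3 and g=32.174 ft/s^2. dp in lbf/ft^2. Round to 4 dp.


v_fps = 809/60 = 13.4833 ft/s
dp = 0.0171*(131/0.76)*0.075*13.4833^2/(2*32.174) = 0.6246 lbf/ft^2

0.6246 lbf/ft^2


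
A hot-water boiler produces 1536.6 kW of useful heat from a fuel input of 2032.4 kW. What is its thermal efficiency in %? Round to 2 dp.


eta = (1536.6/2032.4)*100 = 75.61 %

75.61 %


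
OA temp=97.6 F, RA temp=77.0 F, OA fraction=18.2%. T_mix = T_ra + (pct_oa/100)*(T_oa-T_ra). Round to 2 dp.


T_mix = 77.0 + (18.2/100)*(97.6-77.0) = 80.75 F

80.75 F


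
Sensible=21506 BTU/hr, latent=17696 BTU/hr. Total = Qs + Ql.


Qt = 21506 + 17696 = 39202 BTU/hr

39202 BTU/hr


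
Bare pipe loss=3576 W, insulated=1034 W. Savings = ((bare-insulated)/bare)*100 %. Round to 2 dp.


Savings = ((3576-1034)/3576)*100 = 71.09 %

71.09 %


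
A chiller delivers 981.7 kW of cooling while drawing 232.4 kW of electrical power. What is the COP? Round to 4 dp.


COP = 981.7 / 232.4 = 4.2242

4.2242


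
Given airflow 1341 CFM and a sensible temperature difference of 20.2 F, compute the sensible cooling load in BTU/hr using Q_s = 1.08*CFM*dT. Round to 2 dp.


Q = 1.08 * 1341 * 20.2 = 29255.26 BTU/hr

29255.26 BTU/hr


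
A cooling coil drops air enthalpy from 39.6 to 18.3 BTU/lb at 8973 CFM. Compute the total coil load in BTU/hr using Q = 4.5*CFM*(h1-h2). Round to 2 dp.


Q = 4.5 * 8973 * (39.6 - 18.3) = 860062.05 BTU/hr

860062.05 BTU/hr


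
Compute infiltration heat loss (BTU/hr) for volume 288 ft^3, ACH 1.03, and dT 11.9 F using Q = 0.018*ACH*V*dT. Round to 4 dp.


Q = 0.018 * 1.03 * 288 * 11.9 = 63.5403 BTU/hr

63.5403 BTU/hr


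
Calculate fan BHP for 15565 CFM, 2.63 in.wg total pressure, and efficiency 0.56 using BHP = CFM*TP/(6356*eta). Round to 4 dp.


BHP = 15565 * 2.63 / (6356 * 0.56) = 11.5009 hp

11.5009 hp


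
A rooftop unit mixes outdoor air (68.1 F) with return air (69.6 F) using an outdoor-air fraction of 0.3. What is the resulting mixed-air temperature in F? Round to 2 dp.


T_mix = 0.3*68.1 + 0.7*69.6 = 69.15 F

69.15 F


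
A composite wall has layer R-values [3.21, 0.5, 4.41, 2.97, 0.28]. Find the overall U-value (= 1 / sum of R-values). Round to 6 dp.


R_total = 3.21 + 0.5 + 4.41 + 2.97 + 0.28 = 11.37
U = 1/11.37 = 0.087951

0.087951


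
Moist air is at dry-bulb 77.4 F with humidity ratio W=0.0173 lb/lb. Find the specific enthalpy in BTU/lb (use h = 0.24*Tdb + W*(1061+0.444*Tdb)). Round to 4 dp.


h = 0.24*77.4 + 0.0173*(1061+0.444*77.4) = 37.5258 BTU/lb

37.5258 BTU/lb


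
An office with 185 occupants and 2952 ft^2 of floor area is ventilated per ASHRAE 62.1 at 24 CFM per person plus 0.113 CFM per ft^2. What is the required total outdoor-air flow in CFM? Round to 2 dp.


Total = 185*24 + 2952*0.113 = 4773.58 CFM

4773.58 CFM


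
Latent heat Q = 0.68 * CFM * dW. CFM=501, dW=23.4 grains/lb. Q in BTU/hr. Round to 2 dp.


Q = 0.68 * 501 * 23.4 = 7971.91 BTU/hr

7971.91 BTU/hr


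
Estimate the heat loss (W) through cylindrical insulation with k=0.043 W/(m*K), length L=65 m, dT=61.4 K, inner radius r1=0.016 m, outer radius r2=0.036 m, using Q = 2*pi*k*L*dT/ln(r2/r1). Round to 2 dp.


Q = 2*pi*0.043*65*61.4/ln(0.036/0.016) = 1329.68 W

1329.68 W


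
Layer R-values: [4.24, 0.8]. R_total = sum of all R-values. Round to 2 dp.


R_total = 4.24 + 0.8 = 5.04

5.04


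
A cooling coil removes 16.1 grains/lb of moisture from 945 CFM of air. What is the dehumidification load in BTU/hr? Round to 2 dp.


Q = 0.68 * 945 * 16.1 = 10345.86 BTU/hr

10345.86 BTU/hr


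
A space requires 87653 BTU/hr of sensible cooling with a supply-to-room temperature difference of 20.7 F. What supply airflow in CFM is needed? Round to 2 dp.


CFM = 87653 / (1.08 * 20.7) = 3920.78

3920.78 CFM


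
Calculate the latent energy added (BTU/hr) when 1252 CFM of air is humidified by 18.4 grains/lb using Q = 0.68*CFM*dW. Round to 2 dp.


Q = 0.68 * 1252 * 18.4 = 15665.02 BTU/hr

15665.02 BTU/hr


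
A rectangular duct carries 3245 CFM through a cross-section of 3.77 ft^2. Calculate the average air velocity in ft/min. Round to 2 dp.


V = 3245 / 3.77 = 860.74 ft/min

860.74 ft/min


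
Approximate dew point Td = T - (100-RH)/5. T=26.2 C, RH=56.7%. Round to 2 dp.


Td = 26.2 - (100-56.7)/5 = 17.54 C

17.54 C


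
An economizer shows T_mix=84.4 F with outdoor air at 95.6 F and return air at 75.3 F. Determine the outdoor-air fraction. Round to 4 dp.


frac = (84.4 - 75.3) / (95.6 - 75.3) = 0.4483

0.4483


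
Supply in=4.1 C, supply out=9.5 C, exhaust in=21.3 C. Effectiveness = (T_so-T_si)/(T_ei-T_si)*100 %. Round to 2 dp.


eff = (9.5-4.1)/(21.3-4.1)*100 = 31.40 %

31.40 %


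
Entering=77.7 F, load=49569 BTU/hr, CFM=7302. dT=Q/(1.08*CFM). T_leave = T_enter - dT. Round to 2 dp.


dT = 49569/(1.08*7302) = 6.2856
T_leave = 77.7 - 6.2856 = 71.41 F

71.41 F


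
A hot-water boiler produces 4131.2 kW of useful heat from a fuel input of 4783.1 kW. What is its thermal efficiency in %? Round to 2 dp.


eta = (4131.2/4783.1)*100 = 86.37 %

86.37 %


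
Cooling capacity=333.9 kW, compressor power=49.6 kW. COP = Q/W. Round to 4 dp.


COP = 333.9 / 49.6 = 6.7319

6.7319


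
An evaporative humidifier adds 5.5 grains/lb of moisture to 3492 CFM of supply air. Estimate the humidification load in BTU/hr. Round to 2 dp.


Q = 0.68 * 3492 * 5.5 = 13060.08 BTU/hr

13060.08 BTU/hr


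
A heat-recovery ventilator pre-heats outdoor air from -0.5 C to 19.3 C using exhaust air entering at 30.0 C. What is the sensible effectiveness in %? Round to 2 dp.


eff = (19.3-(-0.5))/(30.0-(-0.5))*100 = 64.92 %

64.92 %


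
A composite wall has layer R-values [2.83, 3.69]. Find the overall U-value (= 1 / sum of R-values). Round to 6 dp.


R_total = 2.83 + 3.69 = 6.52
U = 1/6.52 = 0.153374

0.153374


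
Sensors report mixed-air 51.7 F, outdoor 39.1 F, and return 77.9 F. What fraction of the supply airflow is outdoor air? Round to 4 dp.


frac = (51.7 - 77.9) / (39.1 - 77.9) = 0.6753

0.6753


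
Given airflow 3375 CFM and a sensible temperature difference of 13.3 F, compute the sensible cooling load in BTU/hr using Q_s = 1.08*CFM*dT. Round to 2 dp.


Q = 1.08 * 3375 * 13.3 = 48478.50 BTU/hr

48478.50 BTU/hr


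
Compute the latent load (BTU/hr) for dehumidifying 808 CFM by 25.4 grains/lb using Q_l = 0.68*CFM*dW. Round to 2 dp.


Q = 0.68 * 808 * 25.4 = 13955.78 BTU/hr

13955.78 BTU/hr


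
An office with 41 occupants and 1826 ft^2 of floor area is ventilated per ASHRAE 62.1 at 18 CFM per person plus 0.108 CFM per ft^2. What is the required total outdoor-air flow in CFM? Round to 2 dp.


Total = 41*18 + 1826*0.108 = 935.21 CFM

935.21 CFM


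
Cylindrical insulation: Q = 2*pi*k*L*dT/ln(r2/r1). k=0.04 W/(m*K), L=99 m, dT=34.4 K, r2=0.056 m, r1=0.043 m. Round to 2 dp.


Q = 2*pi*0.04*99*34.4/ln(0.056/0.043) = 3240.26 W

3240.26 W


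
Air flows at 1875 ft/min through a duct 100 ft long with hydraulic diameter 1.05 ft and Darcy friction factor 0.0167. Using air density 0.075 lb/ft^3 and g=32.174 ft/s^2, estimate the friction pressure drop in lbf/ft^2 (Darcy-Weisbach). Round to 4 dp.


v_fps = 1875/60 = 31.25 ft/s
dp = 0.0167*(100/1.05)*0.075*31.25^2/(2*32.174) = 1.8103 lbf/ft^2

1.8103 lbf/ft^2


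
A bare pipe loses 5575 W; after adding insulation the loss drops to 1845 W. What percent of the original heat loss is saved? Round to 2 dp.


Savings = ((5575-1845)/5575)*100 = 66.91 %

66.91 %


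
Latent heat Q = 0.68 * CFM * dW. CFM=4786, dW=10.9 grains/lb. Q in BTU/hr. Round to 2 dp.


Q = 0.68 * 4786 * 10.9 = 35473.83 BTU/hr

35473.83 BTU/hr


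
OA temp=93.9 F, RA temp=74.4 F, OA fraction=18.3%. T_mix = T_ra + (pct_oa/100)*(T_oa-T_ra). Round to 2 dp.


T_mix = 74.4 + (18.3/100)*(93.9-74.4) = 77.97 F

77.97 F


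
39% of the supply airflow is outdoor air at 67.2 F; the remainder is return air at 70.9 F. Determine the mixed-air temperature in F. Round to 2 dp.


T_mix = 0.39*67.2 + 0.61*70.9 = 69.46 F

69.46 F


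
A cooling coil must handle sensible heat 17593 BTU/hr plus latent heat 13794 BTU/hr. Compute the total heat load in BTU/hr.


Qt = 17593 + 13794 = 31387 BTU/hr

31387 BTU/hr


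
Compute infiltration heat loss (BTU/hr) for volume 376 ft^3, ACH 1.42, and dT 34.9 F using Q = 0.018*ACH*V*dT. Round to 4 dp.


Q = 0.018 * 1.42 * 376 * 34.9 = 335.4085 BTU/hr

335.4085 BTU/hr


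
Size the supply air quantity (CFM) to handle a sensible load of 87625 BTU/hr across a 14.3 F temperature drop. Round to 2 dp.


CFM = 87625 / (1.08 * 14.3) = 5673.72

5673.72 CFM


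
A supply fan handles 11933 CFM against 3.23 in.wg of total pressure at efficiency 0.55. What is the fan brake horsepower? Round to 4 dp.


BHP = 11933 * 3.23 / (6356 * 0.55) = 11.0257 hp

11.0257 hp


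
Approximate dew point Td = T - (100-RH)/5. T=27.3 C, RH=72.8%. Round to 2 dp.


Td = 27.3 - (100-72.8)/5 = 21.86 C

21.86 C


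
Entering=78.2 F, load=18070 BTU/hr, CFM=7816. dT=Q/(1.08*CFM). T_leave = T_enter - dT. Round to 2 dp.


dT = 18070/(1.08*7816) = 2.1407
T_leave = 78.2 - 2.1407 = 76.06 F

76.06 F


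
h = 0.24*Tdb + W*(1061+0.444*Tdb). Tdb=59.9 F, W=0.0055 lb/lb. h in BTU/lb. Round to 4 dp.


h = 0.24*59.9 + 0.0055*(1061+0.444*59.9) = 20.3578 BTU/lb

20.3578 BTU/lb


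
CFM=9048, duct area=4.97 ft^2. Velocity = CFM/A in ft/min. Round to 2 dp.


V = 9048 / 4.97 = 1820.52 ft/min

1820.52 ft/min


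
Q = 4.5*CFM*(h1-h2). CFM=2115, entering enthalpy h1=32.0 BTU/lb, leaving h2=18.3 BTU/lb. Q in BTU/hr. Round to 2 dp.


Q = 4.5 * 2115 * (32.0 - 18.3) = 130389.75 BTU/hr

130389.75 BTU/hr


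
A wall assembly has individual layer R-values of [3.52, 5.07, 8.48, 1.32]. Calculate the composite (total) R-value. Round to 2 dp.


R_total = 3.52 + 5.07 + 8.48 + 1.32 = 18.39

18.39


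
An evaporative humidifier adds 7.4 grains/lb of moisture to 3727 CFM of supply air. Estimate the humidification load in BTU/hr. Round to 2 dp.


Q = 0.68 * 3727 * 7.4 = 18754.26 BTU/hr

18754.26 BTU/hr


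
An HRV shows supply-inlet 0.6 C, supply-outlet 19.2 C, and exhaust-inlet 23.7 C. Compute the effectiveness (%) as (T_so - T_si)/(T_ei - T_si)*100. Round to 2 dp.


eff = (19.2-0.6)/(23.7-0.6)*100 = 80.52 %

80.52 %


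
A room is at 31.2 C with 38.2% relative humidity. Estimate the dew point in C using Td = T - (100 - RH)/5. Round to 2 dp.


Td = 31.2 - (100-38.2)/5 = 18.84 C

18.84 C


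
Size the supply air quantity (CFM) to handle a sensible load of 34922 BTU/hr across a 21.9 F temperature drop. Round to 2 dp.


CFM = 34922 / (1.08 * 21.9) = 1476.49

1476.49 CFM


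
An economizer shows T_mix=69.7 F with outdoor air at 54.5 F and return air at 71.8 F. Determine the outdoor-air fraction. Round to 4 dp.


frac = (69.7 - 71.8) / (54.5 - 71.8) = 0.1214

0.1214


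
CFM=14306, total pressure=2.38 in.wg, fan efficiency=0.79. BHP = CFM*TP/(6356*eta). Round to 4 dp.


BHP = 14306 * 2.38 / (6356 * 0.79) = 6.7809 hp

6.7809 hp


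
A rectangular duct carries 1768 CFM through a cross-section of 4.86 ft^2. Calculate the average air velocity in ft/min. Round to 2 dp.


V = 1768 / 4.86 = 363.79 ft/min

363.79 ft/min


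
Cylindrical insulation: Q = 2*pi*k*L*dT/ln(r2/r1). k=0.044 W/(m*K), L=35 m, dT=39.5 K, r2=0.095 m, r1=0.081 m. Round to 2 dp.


Q = 2*pi*0.044*35*39.5/ln(0.095/0.081) = 2397.36 W

2397.36 W


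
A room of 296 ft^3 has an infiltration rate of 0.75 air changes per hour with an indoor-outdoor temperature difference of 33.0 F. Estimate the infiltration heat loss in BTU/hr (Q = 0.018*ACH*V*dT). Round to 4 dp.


Q = 0.018 * 0.75 * 296 * 33.0 = 131.8680 BTU/hr

131.8680 BTU/hr


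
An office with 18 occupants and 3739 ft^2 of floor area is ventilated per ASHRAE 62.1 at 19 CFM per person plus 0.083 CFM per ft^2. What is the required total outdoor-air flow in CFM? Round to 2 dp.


Total = 18*19 + 3739*0.083 = 652.34 CFM

652.34 CFM


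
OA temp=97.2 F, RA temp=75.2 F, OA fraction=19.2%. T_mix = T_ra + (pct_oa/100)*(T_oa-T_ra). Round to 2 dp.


T_mix = 75.2 + (19.2/100)*(97.2-75.2) = 79.42 F

79.42 F


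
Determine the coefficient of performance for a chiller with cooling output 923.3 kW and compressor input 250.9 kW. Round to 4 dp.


COP = 923.3 / 250.9 = 3.6800

3.6800


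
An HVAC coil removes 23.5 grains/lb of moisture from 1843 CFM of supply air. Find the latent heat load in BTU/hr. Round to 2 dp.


Q = 0.68 * 1843 * 23.5 = 29451.14 BTU/hr

29451.14 BTU/hr


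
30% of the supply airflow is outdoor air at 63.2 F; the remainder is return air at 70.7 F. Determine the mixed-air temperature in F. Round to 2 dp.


T_mix = 0.3*63.2 + 0.7*70.7 = 68.45 F

68.45 F


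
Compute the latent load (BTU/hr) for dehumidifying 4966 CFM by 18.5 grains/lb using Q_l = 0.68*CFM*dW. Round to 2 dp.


Q = 0.68 * 4966 * 18.5 = 62472.28 BTU/hr

62472.28 BTU/hr


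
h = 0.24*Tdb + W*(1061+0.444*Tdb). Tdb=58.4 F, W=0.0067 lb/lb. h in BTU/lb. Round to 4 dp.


h = 0.24*58.4 + 0.0067*(1061+0.444*58.4) = 21.2984 BTU/lb

21.2984 BTU/lb


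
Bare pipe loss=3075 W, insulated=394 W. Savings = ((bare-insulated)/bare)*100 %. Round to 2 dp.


Savings = ((3075-394)/3075)*100 = 87.19 %

87.19 %


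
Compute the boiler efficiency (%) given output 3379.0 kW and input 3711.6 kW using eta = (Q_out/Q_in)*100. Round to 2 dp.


eta = (3379.0/3711.6)*100 = 91.04 %

91.04 %


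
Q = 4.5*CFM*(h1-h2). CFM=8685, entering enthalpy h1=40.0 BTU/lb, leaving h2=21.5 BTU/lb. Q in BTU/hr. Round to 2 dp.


Q = 4.5 * 8685 * (40.0 - 21.5) = 723026.25 BTU/hr

723026.25 BTU/hr


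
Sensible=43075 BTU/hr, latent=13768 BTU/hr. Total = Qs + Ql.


Qt = 43075 + 13768 = 56843 BTU/hr

56843 BTU/hr


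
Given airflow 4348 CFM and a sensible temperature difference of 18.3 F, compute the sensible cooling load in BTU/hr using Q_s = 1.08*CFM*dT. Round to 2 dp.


Q = 1.08 * 4348 * 18.3 = 85933.87 BTU/hr

85933.87 BTU/hr


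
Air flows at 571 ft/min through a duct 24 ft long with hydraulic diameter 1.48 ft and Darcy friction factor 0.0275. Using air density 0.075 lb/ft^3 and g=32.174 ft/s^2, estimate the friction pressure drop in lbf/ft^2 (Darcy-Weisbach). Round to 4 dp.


v_fps = 571/60 = 9.5167 ft/s
dp = 0.0275*(24/1.48)*0.075*9.5167^2/(2*32.174) = 0.0471 lbf/ft^2

0.0471 lbf/ft^2


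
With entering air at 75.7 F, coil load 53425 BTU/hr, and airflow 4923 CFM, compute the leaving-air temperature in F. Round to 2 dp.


dT = 53425/(1.08*4923) = 10.0483
T_leave = 75.7 - 10.0483 = 65.65 F

65.65 F


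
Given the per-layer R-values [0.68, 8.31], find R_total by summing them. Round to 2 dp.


R_total = 0.68 + 8.31 = 8.99

8.99


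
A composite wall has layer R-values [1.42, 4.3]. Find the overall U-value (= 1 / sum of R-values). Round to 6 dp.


R_total = 1.42 + 4.3 = 5.72
U = 1/5.72 = 0.174825

0.174825


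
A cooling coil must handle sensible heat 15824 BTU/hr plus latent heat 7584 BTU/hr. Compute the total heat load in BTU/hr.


Qt = 15824 + 7584 = 23408 BTU/hr

23408 BTU/hr


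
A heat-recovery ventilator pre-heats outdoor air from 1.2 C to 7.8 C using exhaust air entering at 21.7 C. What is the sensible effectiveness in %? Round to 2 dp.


eff = (7.8-1.2)/(21.7-1.2)*100 = 32.20 %

32.20 %


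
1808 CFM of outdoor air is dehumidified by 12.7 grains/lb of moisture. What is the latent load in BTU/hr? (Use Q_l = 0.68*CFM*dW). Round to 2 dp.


Q = 0.68 * 1808 * 12.7 = 15613.89 BTU/hr

15613.89 BTU/hr


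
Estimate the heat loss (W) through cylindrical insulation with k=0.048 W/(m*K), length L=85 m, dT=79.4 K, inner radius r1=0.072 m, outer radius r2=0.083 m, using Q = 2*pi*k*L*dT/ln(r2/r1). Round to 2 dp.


Q = 2*pi*0.048*85*79.4/ln(0.083/0.072) = 14316.57 W

14316.57 W


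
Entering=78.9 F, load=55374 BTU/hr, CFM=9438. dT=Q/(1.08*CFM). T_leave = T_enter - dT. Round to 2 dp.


dT = 55374/(1.08*9438) = 5.4325
T_leave = 78.9 - 5.4325 = 73.47 F

73.47 F


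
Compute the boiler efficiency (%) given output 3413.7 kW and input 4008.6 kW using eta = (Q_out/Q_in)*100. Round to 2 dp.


eta = (3413.7/4008.6)*100 = 85.16 %

85.16 %


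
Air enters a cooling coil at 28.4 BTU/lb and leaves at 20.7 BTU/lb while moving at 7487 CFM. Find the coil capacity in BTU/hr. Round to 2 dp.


Q = 4.5 * 7487 * (28.4 - 20.7) = 259424.55 BTU/hr

259424.55 BTU/hr


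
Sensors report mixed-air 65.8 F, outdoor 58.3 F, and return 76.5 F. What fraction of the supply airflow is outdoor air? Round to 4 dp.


frac = (65.8 - 76.5) / (58.3 - 76.5) = 0.5879

0.5879


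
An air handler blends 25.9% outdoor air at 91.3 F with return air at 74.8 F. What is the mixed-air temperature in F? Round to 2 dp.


T_mix = 74.8 + (25.9/100)*(91.3-74.8) = 79.07 F

79.07 F


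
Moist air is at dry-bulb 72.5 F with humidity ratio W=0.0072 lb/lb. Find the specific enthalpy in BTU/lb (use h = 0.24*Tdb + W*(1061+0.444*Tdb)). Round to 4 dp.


h = 0.24*72.5 + 0.0072*(1061+0.444*72.5) = 25.2710 BTU/lb

25.2710 BTU/lb


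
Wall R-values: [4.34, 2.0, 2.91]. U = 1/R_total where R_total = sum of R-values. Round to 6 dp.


R_total = 4.34 + 2.0 + 2.91 = 9.25
U = 1/9.25 = 0.108108

0.108108


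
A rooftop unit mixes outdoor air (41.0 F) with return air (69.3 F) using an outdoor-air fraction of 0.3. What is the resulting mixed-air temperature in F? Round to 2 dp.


T_mix = 0.3*41.0 + 0.7*69.3 = 60.81 F

60.81 F


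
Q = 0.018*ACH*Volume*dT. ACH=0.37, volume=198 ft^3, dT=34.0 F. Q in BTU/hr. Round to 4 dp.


Q = 0.018 * 0.37 * 198 * 34.0 = 44.8351 BTU/hr

44.8351 BTU/hr


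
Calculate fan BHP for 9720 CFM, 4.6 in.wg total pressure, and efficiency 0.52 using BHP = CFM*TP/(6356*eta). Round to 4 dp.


BHP = 9720 * 4.6 / (6356 * 0.52) = 13.5281 hp

13.5281 hp


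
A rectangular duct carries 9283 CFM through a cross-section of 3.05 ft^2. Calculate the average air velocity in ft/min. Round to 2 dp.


V = 9283 / 3.05 = 3043.61 ft/min

3043.61 ft/min


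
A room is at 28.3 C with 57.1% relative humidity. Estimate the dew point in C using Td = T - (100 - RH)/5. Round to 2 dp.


Td = 28.3 - (100-57.1)/5 = 19.72 C

19.72 C


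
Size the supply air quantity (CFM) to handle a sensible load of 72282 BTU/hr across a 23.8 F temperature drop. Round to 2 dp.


CFM = 72282 / (1.08 * 23.8) = 2812.09

2812.09 CFM


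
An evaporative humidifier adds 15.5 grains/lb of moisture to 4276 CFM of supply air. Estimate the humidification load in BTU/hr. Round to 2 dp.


Q = 0.68 * 4276 * 15.5 = 45069.04 BTU/hr

45069.04 BTU/hr


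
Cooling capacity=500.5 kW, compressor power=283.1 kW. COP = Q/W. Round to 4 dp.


COP = 500.5 / 283.1 = 1.7679

1.7679


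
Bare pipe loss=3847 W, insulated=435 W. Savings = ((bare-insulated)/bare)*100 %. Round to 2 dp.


Savings = ((3847-435)/3847)*100 = 88.69 %

88.69 %


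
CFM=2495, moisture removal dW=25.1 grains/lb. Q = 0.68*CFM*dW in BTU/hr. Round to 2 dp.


Q = 0.68 * 2495 * 25.1 = 42584.66 BTU/hr

42584.66 BTU/hr


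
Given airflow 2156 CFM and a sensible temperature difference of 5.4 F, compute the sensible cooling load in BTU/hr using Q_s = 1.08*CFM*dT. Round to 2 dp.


Q = 1.08 * 2156 * 5.4 = 12573.79 BTU/hr

12573.79 BTU/hr


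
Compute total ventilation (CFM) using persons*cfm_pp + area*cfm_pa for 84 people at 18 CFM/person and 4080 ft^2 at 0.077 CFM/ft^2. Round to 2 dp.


Total = 84*18 + 4080*0.077 = 1826.16 CFM

1826.16 CFM


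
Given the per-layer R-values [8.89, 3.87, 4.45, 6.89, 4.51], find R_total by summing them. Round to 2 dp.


R_total = 8.89 + 3.87 + 4.45 + 6.89 + 4.51 = 28.61

28.61


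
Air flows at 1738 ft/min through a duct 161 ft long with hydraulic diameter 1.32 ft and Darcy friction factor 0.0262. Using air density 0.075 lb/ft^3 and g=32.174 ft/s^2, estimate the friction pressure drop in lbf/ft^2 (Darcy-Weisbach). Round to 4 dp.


v_fps = 1738/60 = 28.9667 ft/s
dp = 0.0262*(161/1.32)*0.075*28.9667^2/(2*32.174) = 3.1252 lbf/ft^2

3.1252 lbf/ft^2


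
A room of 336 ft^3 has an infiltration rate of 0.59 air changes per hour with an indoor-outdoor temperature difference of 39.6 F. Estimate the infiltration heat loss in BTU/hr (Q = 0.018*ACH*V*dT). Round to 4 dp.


Q = 0.018 * 0.59 * 336 * 39.6 = 141.3055 BTU/hr

141.3055 BTU/hr


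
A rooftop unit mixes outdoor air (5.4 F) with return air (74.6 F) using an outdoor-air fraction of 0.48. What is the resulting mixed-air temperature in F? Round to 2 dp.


T_mix = 0.48*5.4 + 0.52*74.6 = 41.38 F

41.38 F


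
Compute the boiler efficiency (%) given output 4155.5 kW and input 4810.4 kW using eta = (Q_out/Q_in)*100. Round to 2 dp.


eta = (4155.5/4810.4)*100 = 86.39 %

86.39 %


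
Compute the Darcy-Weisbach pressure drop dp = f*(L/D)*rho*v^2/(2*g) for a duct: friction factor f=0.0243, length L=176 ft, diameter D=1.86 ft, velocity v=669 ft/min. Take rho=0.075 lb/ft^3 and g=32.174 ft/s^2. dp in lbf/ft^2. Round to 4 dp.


v_fps = 669/60 = 11.15 ft/s
dp = 0.0243*(176/1.86)*0.075*11.15^2/(2*32.174) = 0.3332 lbf/ft^2

0.3332 lbf/ft^2


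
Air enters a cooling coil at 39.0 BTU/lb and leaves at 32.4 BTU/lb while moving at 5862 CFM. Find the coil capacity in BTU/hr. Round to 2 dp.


Q = 4.5 * 5862 * (39.0 - 32.4) = 174101.40 BTU/hr

174101.40 BTU/hr


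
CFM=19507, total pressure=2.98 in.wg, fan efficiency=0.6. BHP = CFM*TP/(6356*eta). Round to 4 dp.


BHP = 19507 * 2.98 / (6356 * 0.6) = 15.2430 hp

15.2430 hp


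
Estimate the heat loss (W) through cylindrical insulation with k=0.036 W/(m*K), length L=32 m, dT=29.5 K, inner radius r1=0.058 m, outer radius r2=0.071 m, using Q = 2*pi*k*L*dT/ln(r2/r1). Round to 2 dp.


Q = 2*pi*0.036*32*29.5/ln(0.071/0.058) = 1055.83 W

1055.83 W


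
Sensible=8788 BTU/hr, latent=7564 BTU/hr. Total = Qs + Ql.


Qt = 8788 + 7564 = 16352 BTU/hr

16352 BTU/hr


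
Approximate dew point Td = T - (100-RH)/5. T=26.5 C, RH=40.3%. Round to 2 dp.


Td = 26.5 - (100-40.3)/5 = 14.56 C

14.56 C


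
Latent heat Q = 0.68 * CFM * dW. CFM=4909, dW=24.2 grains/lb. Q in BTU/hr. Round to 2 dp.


Q = 0.68 * 4909 * 24.2 = 80782.50 BTU/hr

80782.50 BTU/hr


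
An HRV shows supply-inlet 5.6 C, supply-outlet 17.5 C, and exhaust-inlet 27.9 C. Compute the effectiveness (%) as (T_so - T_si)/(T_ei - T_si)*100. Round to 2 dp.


eff = (17.5-5.6)/(27.9-5.6)*100 = 53.36 %

53.36 %


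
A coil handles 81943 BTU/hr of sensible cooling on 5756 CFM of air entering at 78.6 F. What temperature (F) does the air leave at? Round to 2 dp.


dT = 81943/(1.08*5756) = 13.1816
T_leave = 78.6 - 13.1816 = 65.42 F

65.42 F


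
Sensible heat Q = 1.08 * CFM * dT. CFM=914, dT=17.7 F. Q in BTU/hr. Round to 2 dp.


Q = 1.08 * 914 * 17.7 = 17472.02 BTU/hr

17472.02 BTU/hr


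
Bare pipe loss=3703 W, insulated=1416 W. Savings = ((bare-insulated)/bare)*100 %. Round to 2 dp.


Savings = ((3703-1416)/3703)*100 = 61.76 %

61.76 %


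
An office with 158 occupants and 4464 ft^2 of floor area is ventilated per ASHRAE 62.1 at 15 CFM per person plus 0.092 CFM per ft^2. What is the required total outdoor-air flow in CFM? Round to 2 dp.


Total = 158*15 + 4464*0.092 = 2780.69 CFM

2780.69 CFM


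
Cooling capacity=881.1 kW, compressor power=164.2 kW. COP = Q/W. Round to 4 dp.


COP = 881.1 / 164.2 = 5.3660

5.3660


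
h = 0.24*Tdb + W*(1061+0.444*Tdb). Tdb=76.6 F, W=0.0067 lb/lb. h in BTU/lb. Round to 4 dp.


h = 0.24*76.6 + 0.0067*(1061+0.444*76.6) = 25.7206 BTU/lb

25.7206 BTU/lb
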